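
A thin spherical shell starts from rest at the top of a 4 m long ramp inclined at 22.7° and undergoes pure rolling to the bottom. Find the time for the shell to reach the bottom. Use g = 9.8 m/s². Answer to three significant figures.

t ≈ 1.88 s

The moment of inertia is (2/3)MR², giving k ≡ I/(MR²) = 2/3.
Along the incline Mg sinθ − f = Ma, and torque about the center fR = Iα = kMR²(a/R) gives f = kMa.
Hence a = g sinθ/(1+k) = 9.8×sin22.7°/1.667 = 2.269 m/s².
Starting from rest, L = ½at², so t = √(2L/a) = √(2×4/2.269) ≈ 1.88 s.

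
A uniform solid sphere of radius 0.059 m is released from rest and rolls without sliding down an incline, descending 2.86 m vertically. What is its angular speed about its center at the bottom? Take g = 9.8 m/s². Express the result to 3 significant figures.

ω ≈ 107 rad/s

Here I = (2/5)MR², so the shape factor k = I/(MR²) = 0.4.
Rolling without slipping gives ω = v/R, so the total kinetic energy is ½Mv² + ½Iω² = ½(1+k)Mv² = (7/10)Mv².
Energy conservation Mgh = ½(1+k)Mv² gives v = √(2gh/(1+k)) = √(2 × 9.8 × 2.86 / 1.4) = 6.328 m/s.
Then ω = v/R = 6.328 / 0.059 ≈ 107 rad/s.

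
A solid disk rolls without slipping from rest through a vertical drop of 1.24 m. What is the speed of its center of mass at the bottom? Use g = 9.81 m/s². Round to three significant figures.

Here I = (1/2)MR², so the shape factor k = I/(MR²) = 0.5.
Rolling without slipping gives ω = v/R, so the total kinetic energy is ½Mv² + ½Iω² = ½(1+k)Mv² = (3/4)Mv².
Energy conservation: Mgh = (3/4)Mv², so v = √(2gh/(1+k)) = √(2 × 9.81 × 1.24 / 1.5) ≈ 4.03 m/s.

v ≈ 4.03 m/s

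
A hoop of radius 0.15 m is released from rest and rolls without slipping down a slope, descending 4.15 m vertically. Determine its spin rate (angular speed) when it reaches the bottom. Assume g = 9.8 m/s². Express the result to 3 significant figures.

For this body I = MR², i.e. k = I/(MR²) = 1.
The rolling condition ω = v/R makes the rotational term ½I(v/R)² = ½kMv², so KE_total = ½(1+k)Mv² = Mv².
Energy conservation Mgh = ½(1+k)Mv² gives v = √(2gh/(1+k)) = √(2 × 9.8 × 4.15 / 2) = 6.377 m/s.
Then ω = v/R = 6.377 / 0.15 ≈ 42.5 rad/s.

ω ≈ 42.5 rad/s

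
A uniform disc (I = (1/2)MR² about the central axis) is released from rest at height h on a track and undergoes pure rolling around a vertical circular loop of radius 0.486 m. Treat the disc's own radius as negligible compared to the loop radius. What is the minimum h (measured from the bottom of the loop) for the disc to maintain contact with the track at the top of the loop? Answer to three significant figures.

h_min ≈ 1.34 m

For this body I = (1/2)MR², i.e. k = I/(MR²) = 0.5.
At the top, contact is just lost when gravity alone supplies the centripetal force: Mg = Mv_top²/r, i.e. v_top² = gr.
With ω = v/R, the kinetic energy at speed v is ½(1+k)Mv² = (3/4)Mv².
Energy conservation from release (height h) to the top (height 2r): Mgh = Mg(2r) + (3/4)M·gr.
Thus h_min = 2r + (1+k)r/2 = r(2 + 1.5/2) = 0.486 × 2.75 ≈ 1.34 m.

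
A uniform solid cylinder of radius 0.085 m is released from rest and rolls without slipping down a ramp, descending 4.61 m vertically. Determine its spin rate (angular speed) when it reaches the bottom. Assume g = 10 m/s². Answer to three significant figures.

ω ≈ 92.2 rad/s

With I = (1/2)MR², the ratio k = I/(MR²) is 0.5.
Pure rolling means v = ωR; then KE = ½Mv² + ½I(v/R)² = ½(1+k)Mv² = (3/4)Mv².
Energy conservation Mgh = ½(1+k)Mv² gives v = √(2gh/(1+k)) = √(2 × 10 × 4.61 / 1.5) = 7.84 m/s.
The angular speed follows from ω = v/R = 7.84/0.085 ≈ 92.2 rad/s.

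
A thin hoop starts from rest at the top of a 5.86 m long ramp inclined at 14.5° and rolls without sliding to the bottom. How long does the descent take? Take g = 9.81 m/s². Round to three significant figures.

The moment of inertia is MR², giving k ≡ I/(MR²) = 1.
Newton's second law down the slope: Mg sinθ − f = Ma. The torque equation fR = Iα (with α = a/R) gives f = kMa.
Hence a = g sinθ/(1+k) = 9.81×sin14.5°/2 = 1.228 m/s².
With constant a from rest, t = √(2L/a) = √(2·5.86/1.228) ≈ 3.09 s.

t ≈ 3.09 s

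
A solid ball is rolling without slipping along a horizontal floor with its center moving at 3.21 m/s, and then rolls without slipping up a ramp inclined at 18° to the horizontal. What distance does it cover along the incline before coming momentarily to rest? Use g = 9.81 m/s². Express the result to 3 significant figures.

d ≈ 2.38 m

With I = (2/5)MR², the ratio k = I/(MR²) is 0.4.
Rolling without slipping gives ω = v/R, so the total kinetic energy is ½Mv² + ½Iω² = ½(1+k)Mv² = (7/10)Mv².
Setting this equal to Mgh gives the vertical rise h = (1+k)v₀²/(2g) = 1.4×3.21²/(2×9.81) = 0.7353 m.
The distance along the slope is d = h/sinθ = 0.7353/sin18° ≈ 2.38 m.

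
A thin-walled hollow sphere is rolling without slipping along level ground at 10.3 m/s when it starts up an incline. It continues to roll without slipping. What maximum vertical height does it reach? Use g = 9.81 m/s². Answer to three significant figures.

h ≈ 9.01 m

The moment of inertia is (2/3)MR², giving k ≡ I/(MR²) = 2/3.
Since it rolls without slipping, ω = v/R and KE = ½Mv² + ½Iω² = ½(1+k)Mv² = (5/6)Mv².
All of this converts to potential energy at the highest point: (5/6)Mv₀² = Mgh.
Thus h = (1+k)v₀²/(2g) = 1.667 × 10.3² / (2 × 9.81) ≈ 9.01 m.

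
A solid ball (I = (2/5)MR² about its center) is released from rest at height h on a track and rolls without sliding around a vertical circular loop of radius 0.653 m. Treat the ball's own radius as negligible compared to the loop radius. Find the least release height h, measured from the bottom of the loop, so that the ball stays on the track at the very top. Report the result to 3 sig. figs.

h_min ≈ 1.76 m

Here I = (2/5)MR², so the shape factor k = I/(MR²) = 0.4.
At the top, contact is just lost when gravity alone supplies the centripetal force: Mg = Mv_top²/r, i.e. v_top² = gr.
With ω = v/R, the kinetic energy at speed v is ½(1+k)Mv² = (7/10)Mv².
Energy conservation from release (height h) to the top (height 2r): Mgh = Mg(2r) + (7/10)M·gr.
Thus h_min = 2r + (1+k)r/2 = r(2 + 1.4/2) = 0.653 × 2.7 ≈ 1.76 m.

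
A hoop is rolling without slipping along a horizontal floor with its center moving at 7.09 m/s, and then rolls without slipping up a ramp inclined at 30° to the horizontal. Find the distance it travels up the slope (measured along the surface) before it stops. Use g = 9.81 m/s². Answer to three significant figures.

d ≈ 10.2 m

Here I = MR², so the shape factor k = I/(MR²) = 1.
The rolling condition ω = v/R makes the rotational term ½I(v/R)² = ½kMv², so KE_total = ½(1+k)Mv² = Mv².
Setting this equal to Mgh gives the vertical rise h = (1+k)v₀²/(2g) = 2×7.09²/(2×9.81) = 5.124 m.
The distance along the slope is d = h/sinθ = 5.124/sin30° ≈ 10.2 m.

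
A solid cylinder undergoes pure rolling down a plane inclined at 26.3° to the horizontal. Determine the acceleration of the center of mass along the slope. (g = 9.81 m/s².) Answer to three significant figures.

a ≈ 2.90 m/s²

With I = (1/2)MR², the ratio k = I/(MR²) is 0.5.
Translational: Mg sinθ − f = Ma. Rotational about the CM: fR = Iα = kMRa, so f = kMa.
Eliminating f: Mg sinθ = (1+k)Ma, so a = g sinθ/(1+k) = 9.81 × sin26.3° / 1.5 ≈ 2.90 m/s².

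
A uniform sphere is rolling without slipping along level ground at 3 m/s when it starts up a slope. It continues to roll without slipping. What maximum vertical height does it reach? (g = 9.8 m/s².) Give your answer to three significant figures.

h ≈ 0.643 m

With I = (2/5)MR², the ratio k = I/(MR²) is 0.4.
Pure rolling means v = ωR; then KE = ½Mv² + ½I(v/R)² = ½(1+k)Mv² = (7/10)Mv².
At the top the kinetic energy is zero, so (7/10)Mv₀² = Mgh.
Thus h = (1+k)v₀²/(2g) = 1.4 × 3² / (2 × 9.8) ≈ 0.643 m.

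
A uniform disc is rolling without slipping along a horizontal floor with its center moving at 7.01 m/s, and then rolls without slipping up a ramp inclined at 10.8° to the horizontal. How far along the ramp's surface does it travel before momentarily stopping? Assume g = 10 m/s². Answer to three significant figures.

d ≈ 19.7 m

With I = (1/2)MR², the ratio k = I/(MR²) is 0.5.
Rolling without slipping gives ω = v/R, so the total kinetic energy is ½Mv² + ½Iω² = ½(1+k)Mv² = (3/4)Mv².
Setting this equal to Mgh gives the vertical rise h = (1+k)v₀²/(2g) = 1.5×7.01²/(2×10) = 3.686 m.
The distance along the slope is d = h/sinθ = 3.686/sin10.8° ≈ 19.7 m.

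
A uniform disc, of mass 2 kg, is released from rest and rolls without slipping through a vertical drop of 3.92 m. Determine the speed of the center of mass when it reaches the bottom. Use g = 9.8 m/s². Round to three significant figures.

v ≈ 7.16 m/s

The moment of inertia is (1/2)MR², giving k ≡ I/(MR²) = 0.5.
Rolling without slipping gives ω = v/R, so the total kinetic energy is ½Mv² + ½Iω² = ½(1+k)Mv² = (3/4)Mv².
Setting Mgh = (3/4)Mv² gives v = √(2gh/(1+k)) = √(2·9.8·3.92/1.5) ≈ 7.16 m/s.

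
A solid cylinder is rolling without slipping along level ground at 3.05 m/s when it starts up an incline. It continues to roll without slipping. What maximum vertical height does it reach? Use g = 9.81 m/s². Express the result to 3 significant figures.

h ≈ 0.711 m

For this body I = (1/2)MR², i.e. k = I/(MR²) = 0.5.
The rolling condition ω = v/R makes the rotational term ½I(v/R)² = ½kMv², so KE_total = ½(1+k)Mv² = (3/4)Mv².
All of this converts to potential energy at the highest point: (3/4)Mv₀² = Mgh.
Thus h = (1+k)v₀²/(2g) = 1.5 × 3.05² / (2 × 9.81) ≈ 0.711 m.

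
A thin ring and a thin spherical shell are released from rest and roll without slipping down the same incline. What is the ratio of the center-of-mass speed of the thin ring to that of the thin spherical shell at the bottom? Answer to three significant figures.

v_ratio ≈ 0.913

Each satisfies Mgh = ½(1+k)Mv² with k = I/(MR²), so v ∝ 1/√(1+k).
For the thin ring k = 1; for the thin spherical shell k = 2/3.
v₁/v₂ = √((1+k₂)/(1+k₁)) = √(1.667/2) ≈ 0.913.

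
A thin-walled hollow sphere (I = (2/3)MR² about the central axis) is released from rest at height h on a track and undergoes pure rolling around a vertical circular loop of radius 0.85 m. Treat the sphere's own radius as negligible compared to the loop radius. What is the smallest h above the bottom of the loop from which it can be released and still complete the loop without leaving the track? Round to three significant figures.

h_min ≈ 2.41 m

With I = (2/3)MR², the ratio k = I/(MR²) is 2/3.
At the top, contact is just lost when gravity alone supplies the centripetal force: Mg = Mv_top²/r, i.e. v_top² = gr.
With ω = v/R, the kinetic energy at speed v is ½(1+k)Mv² = (5/6)Mv².
Energy conservation from release (height h) to the top (height 2r): Mgh = Mg(2r) + (5/6)M·gr.
Thus h_min = 2r + (1+k)r/2 = r(2 + 1.667/2) = 0.85 × 2.833 ≈ 2.41 m.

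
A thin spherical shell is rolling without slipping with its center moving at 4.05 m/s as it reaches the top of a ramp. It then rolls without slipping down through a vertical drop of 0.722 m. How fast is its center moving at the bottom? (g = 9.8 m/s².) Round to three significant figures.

v ≈ 4.99 m/s

For this body I = (2/3)MR², i.e. k = I/(MR²) = 2/3.
Rolling without slipping gives ω = v/R, so the total kinetic energy is ½Mv² + ½Iω² = ½(1+k)Mv² = (5/6)Mv².
Conserving energy between top and bottom: (5/6)Mv² = (5/6)Mv₀² + Mgh, hence v² = v₀² + 2gh/(1+k).
v = √(4.05² + 2×9.8×0.722/1.667) = √24.89 ≈ 4.99 m/s.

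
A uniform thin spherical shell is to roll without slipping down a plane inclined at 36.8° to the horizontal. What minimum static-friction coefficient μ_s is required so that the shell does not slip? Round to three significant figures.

With I = (2/3)MR², the ratio k = I/(MR²) is 2/3.
Newton's second law down the slope: Mg sinθ − f = Ma. The torque equation fR = Iα (with α = a/R) gives f = kMa.
These give a = g sinθ/(1+k) and the required friction f = kMg sinθ/(1+k).
The normal force is N = Mg cosθ, so μ_min = f/N = k tanθ/(1+k).
μ_min = (2/3) × tan36.8° / 1.667 ≈ 0.299.

μ_min ≈ 0.299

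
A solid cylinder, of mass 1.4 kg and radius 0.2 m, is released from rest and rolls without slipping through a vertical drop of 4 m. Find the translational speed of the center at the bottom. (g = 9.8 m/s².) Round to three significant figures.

v ≈ 7.23 m/s

With I = (1/2)MR², the ratio k = I/(MR²) is 0.5.
The rolling condition ω = v/R makes the rotational term ½I(v/R)² = ½kMv², so KE_total = ½(1+k)Mv² = (3/4)Mv².
Energy conservation: Mgh = (3/4)Mv², so v = √(2gh/(1+k)) = √(2 × 9.8 × 4 / 1.5) ≈ 7.23 m/s.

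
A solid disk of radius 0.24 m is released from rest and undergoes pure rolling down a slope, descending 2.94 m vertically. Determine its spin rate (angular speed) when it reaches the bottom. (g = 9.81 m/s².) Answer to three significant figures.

For this body I = (1/2)MR², i.e. k = I/(MR²) = 0.5.
Rolling without slipping gives ω = v/R, so the total kinetic energy is ½Mv² + ½Iω² = ½(1+k)Mv² = (3/4)Mv².
Energy conservation Mgh = ½(1+k)Mv² gives v = √(2gh/(1+k)) = √(2 × 9.81 × 2.94 / 1.5) = 6.201 m/s.
The angular speed follows from ω = v/R = 6.201/0.24 ≈ 25.8 rad/s.

ω ≈ 25.8 rad/s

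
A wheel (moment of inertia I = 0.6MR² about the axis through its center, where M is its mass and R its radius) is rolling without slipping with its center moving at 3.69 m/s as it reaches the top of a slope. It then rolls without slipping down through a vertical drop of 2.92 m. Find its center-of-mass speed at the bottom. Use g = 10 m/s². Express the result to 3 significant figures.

With I = 0.6MR², the ratio k = I/(MR²) is 0.6.
The rolling condition ω = v/R makes the rotational term ½I(v/R)² = ½kMv², so KE_total = ½(1+k)Mv² = (4/5)Mv².
Energy conservation: (4/5)Mv₀² + Mgh = (4/5)Mv², so v² = v₀² + 2gh/(1+k).
v = √(3.69² + 2×10×2.92/1.6) = √50.12 ≈ 7.08 m/s.

v ≈ 7.08 m/s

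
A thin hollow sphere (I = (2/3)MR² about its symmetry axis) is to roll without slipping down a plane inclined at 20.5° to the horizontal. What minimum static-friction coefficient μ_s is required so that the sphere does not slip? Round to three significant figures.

μ_min ≈ 0.150

Here I = (2/3)MR², so the shape factor k = I/(MR²) = 2/3.
Translational: Mg sinθ − f = Ma. Rotational about the CM: fR = Iα = kMRa, so f = kMa.
These give a = g sinθ/(1+k) and the required friction f = kMg sinθ/(1+k).
The normal force is N = Mg cosθ, so μ_min = f/N = k tanθ/(1+k).
μ_min = (2/3) × tan20.5° / 1.667 ≈ 0.150.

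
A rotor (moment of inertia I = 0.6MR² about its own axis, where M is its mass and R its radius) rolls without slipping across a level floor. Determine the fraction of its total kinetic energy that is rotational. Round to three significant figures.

With I = 0.6MR², the ratio k = I/(MR²) is 0.6.
With ω = v/R, KE_trans = ½Mv² and KE_rot = ½Iω² = ½kMv², so KE_total = ½(1+k)Mv².
The rotational fraction is therefore k/(1+k) = 0.6/1.6 ≈ 0.375.

fraction ≈ 0.375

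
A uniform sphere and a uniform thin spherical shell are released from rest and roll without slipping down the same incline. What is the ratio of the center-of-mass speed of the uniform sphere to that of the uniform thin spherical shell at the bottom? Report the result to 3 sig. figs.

Each satisfies Mgh = ½(1+k)Mv² with k = I/(MR²), so v ∝ 1/√(1+k).
For the uniform sphere k = 0.4; for the uniform thin spherical shell k = 2/3.
v₁/v₂ = √((1+k₂)/(1+k₁)) = √(1.667/1.4) ≈ 1.09.

v_ratio ≈ 1.09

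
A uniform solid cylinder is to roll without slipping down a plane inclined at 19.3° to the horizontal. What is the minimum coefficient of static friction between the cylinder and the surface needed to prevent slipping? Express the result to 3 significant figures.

μ_min ≈ 0.117

For this body I = (1/2)MR², i.e. k = I/(MR²) = 0.5.
Translational: Mg sinθ − f = Ma. Rotational about the CM: fR = Iα = kMRa, so f = kMa.
These give a = g sinθ/(1+k) and the required friction f = kMg sinθ/(1+k).
The normal force is N = Mg cosθ, so μ_min = f/N = k tanθ/(1+k).
μ_min = 0.5 × tan19.3° / 1.5 ≈ 0.117.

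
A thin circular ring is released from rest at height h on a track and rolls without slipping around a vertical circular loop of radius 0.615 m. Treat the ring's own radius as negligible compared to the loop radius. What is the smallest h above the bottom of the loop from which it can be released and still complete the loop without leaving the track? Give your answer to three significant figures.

h_min ≈ 1.85 m

Here I = MR², so the shape factor k = I/(MR²) = 1.
At the top of the loop, the minimum-contact condition is Mg = Mv_top²/r, so v_top² = gr.
With ω = v/R, the kinetic energy at speed v is ½(1+k)Mv² = Mv².
Energy conservation from release (height h) to the top (height 2r): Mgh = Mg(2r) + M·gr.
Thus h_min = 2r + (1+k)r/2 = r(2 + 2/2) = 0.615 × 3 ≈ 1.85 m.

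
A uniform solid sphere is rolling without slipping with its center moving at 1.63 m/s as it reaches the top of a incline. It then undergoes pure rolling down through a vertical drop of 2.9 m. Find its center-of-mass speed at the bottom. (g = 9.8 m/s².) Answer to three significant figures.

v ≈ 6.58 m/s

With I = (2/5)MR², the ratio k = I/(MR²) is 0.4.
Pure rolling means v = ωR; then KE = ½Mv² + ½I(v/R)² = ½(1+k)Mv² = (7/10)Mv².
Conserving energy between top and bottom: (7/10)Mv² = (7/10)Mv₀² + Mgh, hence v² = v₀² + 2gh/(1+k).
v = √(1.63² + 2×9.8×2.9/1.4) = √43.26 ≈ 6.58 m/s.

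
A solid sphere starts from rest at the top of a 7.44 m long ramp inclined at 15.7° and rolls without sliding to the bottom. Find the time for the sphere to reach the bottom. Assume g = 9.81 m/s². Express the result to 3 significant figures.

The moment of inertia is (2/5)MR², giving k ≡ I/(MR²) = 0.4.
Translational: Mg sinθ − f = Ma. Rotational about the CM: fR = Iα = kMRa, so f = kMa.
Hence a = g sinθ/(1+k) = 9.81×sin15.7°/1.4 = 1.896 m/s².
With constant a from rest, t = √(2L/a) = √(2·7.44/1.896) ≈ 2.80 s.

t ≈ 2.80 s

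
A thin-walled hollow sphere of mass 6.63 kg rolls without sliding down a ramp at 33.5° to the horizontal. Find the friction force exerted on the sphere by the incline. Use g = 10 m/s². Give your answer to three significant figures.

f ≈ 14.6 N

With I = (2/3)MR², the ratio k = I/(MR²) is 2/3.
Along the incline Mg sinθ − f = Ma, and torque about the center fR = Iα = kMR²(a/R) gives f = kMa.
Combining, a = g sinθ/(1+k) and f = kMa = kMg sinθ/(1+k).
f = (2/3) × 6.63 × 10 × sin33.5° / 1.667 ≈ 14.6 N.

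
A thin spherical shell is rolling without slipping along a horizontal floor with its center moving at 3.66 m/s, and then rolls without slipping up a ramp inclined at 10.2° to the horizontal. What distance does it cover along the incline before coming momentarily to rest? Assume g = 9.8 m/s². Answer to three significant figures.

Here I = (2/3)MR², so the shape factor k = I/(MR²) = 2/3.
Rolling without slipping gives ω = v/R, so the total kinetic energy is ½Mv² + ½Iω² = ½(1+k)Mv² = (5/6)Mv².
Setting this equal to Mgh gives the vertical rise h = (1+k)v₀²/(2g) = 1.667×3.66²/(2×9.8) = 1.139 m.
The distance along the slope is d = h/sinθ = 1.139/sin10.2° ≈ 6.43 m.

d ≈ 6.43 m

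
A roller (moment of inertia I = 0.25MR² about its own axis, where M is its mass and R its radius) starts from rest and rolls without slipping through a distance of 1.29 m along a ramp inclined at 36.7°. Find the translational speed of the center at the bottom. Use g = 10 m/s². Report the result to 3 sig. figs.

v ≈ 3.51 m/s

For this body I = 0.25MR², i.e. k = I/(MR²) = 0.25.
Rolling without slipping gives ω = v/R, so the total kinetic energy is ½Mv² + ½Iω² = ½(1+k)Mv² = (5/8)Mv².
The vertical drop is h = L sinθ = 1.29 × sin36.7° = 0.7709 m.
Setting Mgh = (5/8)Mv² gives v = √(2gh/(1+k)) = √(2·10·0.7709/1.25) ≈ 3.51 m/s.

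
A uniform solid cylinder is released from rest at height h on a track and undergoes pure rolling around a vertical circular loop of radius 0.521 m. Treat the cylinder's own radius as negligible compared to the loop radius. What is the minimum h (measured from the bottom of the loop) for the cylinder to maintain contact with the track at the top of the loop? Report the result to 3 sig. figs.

The moment of inertia is (1/2)MR², giving k ≡ I/(MR²) = 0.5.
At the top, contact is just lost when gravity alone supplies the centripetal force: Mg = Mv_top²/r, i.e. v_top² = gr.
With ω = v/R, the kinetic energy at speed v is ½(1+k)Mv² = (3/4)Mv².
Energy conservation from release (height h) to the top (height 2r): Mgh = Mg(2r) + (3/4)M·gr.
Thus h_min = 2r + (1+k)r/2 = r(2 + 1.5/2) = 0.521 × 2.75 ≈ 1.43 m.

h_min ≈ 1.43 m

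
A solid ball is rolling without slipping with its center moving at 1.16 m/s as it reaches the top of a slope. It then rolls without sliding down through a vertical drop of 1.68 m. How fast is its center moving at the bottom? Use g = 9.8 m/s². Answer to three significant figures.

For this body I = (2/5)MR², i.e. k = I/(MR²) = 0.4.
Rolling without slipping gives ω = v/R, so the total kinetic energy is ½Mv² + ½Iω² = ½(1+k)Mv² = (7/10)Mv².
Conserving energy between top and bottom: (7/10)Mv² = (7/10)Mv₀² + Mgh, hence v² = v₀² + 2gh/(1+k).
v = √(1.16² + 2×9.8×1.68/1.4) = √24.87 ≈ 4.99 m/s.

v ≈ 4.99 m/s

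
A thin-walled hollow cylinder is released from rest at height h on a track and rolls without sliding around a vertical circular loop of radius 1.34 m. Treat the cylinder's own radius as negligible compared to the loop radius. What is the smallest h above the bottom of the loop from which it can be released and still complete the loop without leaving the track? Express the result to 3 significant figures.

h_min ≈ 4.02 m

The moment of inertia is MR², giving k ≡ I/(MR²) = 1.
At the top, contact is just lost when gravity alone supplies the centripetal force: Mg = Mv_top²/r, i.e. v_top² = gr.
With ω = v/R, the kinetic energy at speed v is ½(1+k)Mv² = Mv².
Energy conservation from release (height h) to the top (height 2r): Mgh = Mg(2r) + M·gr.
Thus h_min = 2r + (1+k)r/2 = r(2 + 2/2) = 1.34 × 3 ≈ 4.02 m.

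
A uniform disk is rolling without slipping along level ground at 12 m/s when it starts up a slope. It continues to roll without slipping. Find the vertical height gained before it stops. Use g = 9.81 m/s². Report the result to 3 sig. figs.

For this body I = (1/2)MR², i.e. k = I/(MR²) = 0.5.
The rolling condition ω = v/R makes the rotational term ½I(v/R)² = ½kMv², so KE_total = ½(1+k)Mv² = (3/4)Mv².
All of this converts to potential energy at the highest point: (3/4)Mv₀² = Mgh.
Thus h = (1+k)v₀²/(2g) = 1.5 × 12² / (2 × 9.81) ≈ 11.0 m.

h ≈ 11.0 m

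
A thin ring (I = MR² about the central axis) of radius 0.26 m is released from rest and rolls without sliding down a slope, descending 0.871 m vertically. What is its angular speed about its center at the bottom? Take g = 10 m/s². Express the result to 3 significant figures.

ω ≈ 11.4 rad/s

For this body I = MR², i.e. k = I/(MR²) = 1.
Since it rolls without slipping, ω = v/R and KE = ½Mv² + ½Iω² = ½(1+k)Mv² = Mv².
Energy conservation Mgh = ½(1+k)Mv² gives v = √(2gh/(1+k)) = √(2 × 10 × 0.871 / 2) = 2.951 m/s.
Then ω = v/R = 2.951 / 0.26 ≈ 11.4 rad/s.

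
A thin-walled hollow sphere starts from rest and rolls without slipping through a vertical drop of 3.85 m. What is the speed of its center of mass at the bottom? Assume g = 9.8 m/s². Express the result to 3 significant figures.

v ≈ 6.73 m/s

With I = (2/3)MR², the ratio k = I/(MR²) is 2/3.
The rolling condition ω = v/R makes the rotational term ½I(v/R)² = ½kMv², so KE_total = ½(1+k)Mv² = (5/6)Mv².
Setting Mgh = (5/6)Mv² gives v = √(2gh/(1+k)) = √(2·9.8·3.85/1.667) ≈ 6.73 m/s.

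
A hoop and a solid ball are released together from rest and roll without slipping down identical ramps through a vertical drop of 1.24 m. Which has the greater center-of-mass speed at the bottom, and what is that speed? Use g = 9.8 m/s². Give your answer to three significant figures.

For rolling without slipping, Mgh = ½(1+k)Mv² where k = I/(MR²), so v = √(2gh/(1+k)).
Hoop: k = 1, giving v = √(2×9.8×1.24/2) = 3.486 m/s.
Solid ball: k = 0.4, giving v = √(2×9.8×1.24/1.4) = 4.167 m/s.
The smaller k wins: the solid ball, at ≈ 4.17 m/s.

the solid ball, at v ≈ 4.17 m/s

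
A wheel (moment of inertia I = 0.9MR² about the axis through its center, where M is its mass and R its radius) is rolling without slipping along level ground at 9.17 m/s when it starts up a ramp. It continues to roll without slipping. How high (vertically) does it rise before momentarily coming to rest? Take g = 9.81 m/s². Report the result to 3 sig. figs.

h ≈ 8.14 m

With I = 0.9MR², the ratio k = I/(MR²) is 0.9.
The rolling condition ω = v/R makes the rotational term ½I(v/R)² = ½kMv², so KE_total = ½(1+k)Mv² = (19/20)Mv².
All of this converts to potential energy at the highest point: (19/20)Mv₀² = Mgh.
Thus h = (1+k)v₀²/(2g) = 1.9 × 9.17² / (2 × 9.81) ≈ 8.14 m.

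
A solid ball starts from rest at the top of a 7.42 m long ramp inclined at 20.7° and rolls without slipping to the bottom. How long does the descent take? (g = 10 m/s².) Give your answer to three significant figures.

The moment of inertia is (2/5)MR², giving k ≡ I/(MR²) = 0.4.
Newton's second law down the slope: Mg sinθ − f = Ma. The torque equation fR = Iα (with α = a/R) gives f = kMa.
Hence a = g sinθ/(1+k) = 10×sin20.7°/1.4 = 2.525 m/s².
With constant a from rest, t = √(2L/a) = √(2·7.42/2.525) ≈ 2.42 s.

t ≈ 2.42 s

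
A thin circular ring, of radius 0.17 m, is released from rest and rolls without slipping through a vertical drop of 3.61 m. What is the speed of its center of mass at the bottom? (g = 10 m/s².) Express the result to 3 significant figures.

v ≈ 6.01 m/s

The moment of inertia is MR², giving k ≡ I/(MR²) = 1.
The rolling condition ω = v/R makes the rotational term ½I(v/R)² = ½kMv², so KE_total = ½(1+k)Mv² = Mv².
Setting Mgh = Mv² gives v = √(2gh/(1+k)) = √(2·10·3.61/2) ≈ 6.01 m/s.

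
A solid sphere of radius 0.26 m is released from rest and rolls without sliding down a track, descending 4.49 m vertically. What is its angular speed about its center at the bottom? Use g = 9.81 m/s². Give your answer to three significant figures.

Here I = (2/5)MR², so the shape factor k = I/(MR²) = 0.4.
The rolling condition ω = v/R makes the rotational term ½I(v/R)² = ½kMv², so KE_total = ½(1+k)Mv² = (7/10)Mv².
Energy conservation Mgh = ½(1+k)Mv² gives v = √(2gh/(1+k)) = √(2 × 9.81 × 4.49 / 1.4) = 7.932 m/s.
The angular speed follows from ω = v/R = 7.932/0.26 ≈ 30.5 rad/s.

ω ≈ 30.5 rad/s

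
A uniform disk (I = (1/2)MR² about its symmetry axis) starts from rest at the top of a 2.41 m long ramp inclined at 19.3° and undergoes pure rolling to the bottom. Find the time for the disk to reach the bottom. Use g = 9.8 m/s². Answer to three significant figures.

t ≈ 1.49 s

With I = (1/2)MR², the ratio k = I/(MR²) is 0.5.
Newton's second law down the slope: Mg sinθ − f = Ma. The torque equation fR = Iα (with α = a/R) gives f = kMa.
Hence a = g sinθ/(1+k) = 9.8×sin19.3°/1.5 = 2.159 m/s².
With constant a from rest, t = √(2L/a) = √(2·2.41/2.159) ≈ 1.49 s.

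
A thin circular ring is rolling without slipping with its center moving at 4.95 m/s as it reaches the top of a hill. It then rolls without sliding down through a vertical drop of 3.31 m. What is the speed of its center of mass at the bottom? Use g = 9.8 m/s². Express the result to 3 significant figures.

v ≈ 7.55 m/s

Here I = MR², so the shape factor k = I/(MR²) = 1.
Rolling without slipping gives ω = v/R, so the total kinetic energy is ½Mv² + ½Iω² = ½(1+k)Mv² = Mv².
Energy conservation: Mv₀² + Mgh = Mv², so v² = v₀² + 2gh/(1+k).
v = √(4.95² + 2×9.8×3.31/2) = √56.94 ≈ 7.55 m/s.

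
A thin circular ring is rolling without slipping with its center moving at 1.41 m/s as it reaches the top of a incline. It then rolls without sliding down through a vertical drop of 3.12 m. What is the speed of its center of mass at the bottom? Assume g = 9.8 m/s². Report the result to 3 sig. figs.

With I = MR², the ratio k = I/(MR²) is 1.
Since it rolls without slipping, ω = v/R and KE = ½Mv² + ½Iω² = ½(1+k)Mv² = Mv².
Conserving energy between top and bottom: Mv² = Mv₀² + Mgh, hence v² = v₀² + 2gh/(1+k).
v = √(1.41² + 2×9.8×3.12/2) = √32.56 ≈ 5.71 m/s.

v ≈ 5.71 m/s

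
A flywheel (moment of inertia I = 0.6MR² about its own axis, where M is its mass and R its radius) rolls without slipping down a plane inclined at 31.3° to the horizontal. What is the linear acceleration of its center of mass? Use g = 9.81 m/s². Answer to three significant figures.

a ≈ 3.19 m/s²

With I = 0.6MR², the ratio k = I/(MR²) is 0.6.
Along the incline Mg sinθ − f = Ma, and torque about the center fR = Iα = kMR²(a/R) gives f = kMa.
Eliminating f: Mg sinθ = (1+k)Ma, so a = g sinθ/(1+k) = 9.81 × sin31.3° / 1.6 ≈ 3.19 m/s².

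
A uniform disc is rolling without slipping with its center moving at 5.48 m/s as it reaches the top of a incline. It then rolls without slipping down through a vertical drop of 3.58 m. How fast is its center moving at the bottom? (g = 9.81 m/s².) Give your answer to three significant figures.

The moment of inertia is (1/2)MR², giving k ≡ I/(MR²) = 0.5.
The rolling condition ω = v/R makes the rotational term ½I(v/R)² = ½kMv², so KE_total = ½(1+k)Mv² = (3/4)Mv².
Conserving energy between top and bottom: (3/4)Mv² = (3/4)Mv₀² + Mgh, hence v² = v₀² + 2gh/(1+k).
v = √(5.48² + 2×9.81×3.58/1.5) = √76.86 ≈ 8.77 m/s.

v ≈ 8.77 m/s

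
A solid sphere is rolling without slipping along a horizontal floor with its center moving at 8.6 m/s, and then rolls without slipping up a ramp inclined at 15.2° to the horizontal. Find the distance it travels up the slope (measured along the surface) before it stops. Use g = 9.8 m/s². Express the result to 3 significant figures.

d ≈ 20.1 m

For this body I = (2/5)MR², i.e. k = I/(MR²) = 0.4.
The rolling condition ω = v/R makes the rotational term ½I(v/R)² = ½kMv², so KE_total = ½(1+k)Mv² = (7/10)Mv².
Setting this equal to Mgh gives the vertical rise h = (1+k)v₀²/(2g) = 1.4×8.6²/(2×9.8) = 5.283 m.
The distance along the slope is d = h/sinθ = 5.283/sin15.2° ≈ 20.1 m.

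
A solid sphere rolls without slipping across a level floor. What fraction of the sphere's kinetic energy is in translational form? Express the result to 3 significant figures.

The moment of inertia is (2/5)MR², giving k ≡ I/(MR²) = 0.4.
With ω = v/R, KE_trans = ½Mv² and KE_rot = ½Iω² = ½kMv², so KE_total = ½(1+k)Mv².
The translational fraction is therefore 1/(1+k) = 1/1.4 ≈ 0.714.

fraction ≈ 0.714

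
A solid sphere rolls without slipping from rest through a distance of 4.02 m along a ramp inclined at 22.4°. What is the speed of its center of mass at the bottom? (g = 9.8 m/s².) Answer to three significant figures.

With I = (2/5)MR², the ratio k = I/(MR²) is 0.4.
Pure rolling means v = ωR; then KE = ½Mv² + ½I(v/R)² = ½(1+k)Mv² = (7/10)Mv².
The vertical drop is h = L sinθ = 4.02 × sin22.4° = 1.532 m.
Energy conservation: Mgh = (7/10)Mv², so v = √(2gh/(1+k)) = √(2 × 9.8 × 1.532 / 1.4) ≈ 4.63 m/s.

v ≈ 4.63 m/s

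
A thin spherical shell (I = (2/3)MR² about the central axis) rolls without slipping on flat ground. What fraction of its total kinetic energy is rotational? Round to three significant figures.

With I = (2/3)MR², the ratio k = I/(MR²) is 2/3.
Since ω = v/R, the translational part is ½Mv² and the rotational part is ½I(v/R)² = ½kMv²; the total is ½(1+k)Mv².
The rotational fraction is therefore k/(1+k) = (2/3)/1.667 ≈ 0.400.

fraction ≈ 0.400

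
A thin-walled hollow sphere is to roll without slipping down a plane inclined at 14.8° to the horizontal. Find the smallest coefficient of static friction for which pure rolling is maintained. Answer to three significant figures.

For this body I = (2/3)MR², i.e. k = I/(MR²) = 2/3.
Along the incline Mg sinθ − f = Ma, and torque about the center fR = Iα = kMR²(a/R) gives f = kMa.
These give a = g sinθ/(1+k) and the required friction f = kMg sinθ/(1+k).
The normal force is N = Mg cosθ, so μ_min = f/N = k tanθ/(1+k).
μ_min = (2/3) × tan14.8° / 1.667 ≈ 0.106.

μ_min ≈ 0.106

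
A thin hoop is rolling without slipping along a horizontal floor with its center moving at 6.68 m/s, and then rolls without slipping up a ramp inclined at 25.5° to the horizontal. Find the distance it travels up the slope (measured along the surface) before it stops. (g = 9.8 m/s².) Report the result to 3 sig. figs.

Here I = MR², so the shape factor k = I/(MR²) = 1.
Since it rolls without slipping, ω = v/R and KE = ½Mv² + ½Iω² = ½(1+k)Mv² = Mv².
Setting this equal to Mgh gives the vertical rise h = (1+k)v₀²/(2g) = 2×6.68²/(2×9.8) = 4.553 m.
Along the incline, d = h/sinθ = 4.553/sin25.5° ≈ 10.6 m.

d ≈ 10.6 m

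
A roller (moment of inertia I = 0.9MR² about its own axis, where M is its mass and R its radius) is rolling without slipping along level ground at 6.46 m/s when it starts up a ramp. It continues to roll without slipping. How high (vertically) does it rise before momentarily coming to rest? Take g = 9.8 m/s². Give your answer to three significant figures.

h ≈ 4.05 m

The moment of inertia is 0.9MR², giving k ≡ I/(MR²) = 0.9.
Rolling without slipping gives ω = v/R, so the total kinetic energy is ½Mv² + ½Iω² = ½(1+k)Mv² = (19/20)Mv².
All of this converts to potential energy at the highest point: (19/20)Mv₀² = Mgh.
Thus h = (1+k)v₀²/(2g) = 1.9 × 6.46² / (2 × 9.8) ≈ 4.05 m.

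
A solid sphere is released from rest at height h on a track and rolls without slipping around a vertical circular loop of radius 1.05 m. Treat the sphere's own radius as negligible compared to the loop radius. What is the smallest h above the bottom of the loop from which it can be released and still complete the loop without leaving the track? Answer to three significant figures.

For this body I = (2/5)MR², i.e. k = I/(MR²) = 0.4.
At the top of the loop, the minimum-contact condition is Mg = Mv_top²/r, so v_top² = gr.
With ω = v/R, the kinetic energy at speed v is ½(1+k)Mv² = (7/10)Mv².
Energy conservation from release (height h) to the top (height 2r): Mgh = Mg(2r) + (7/10)M·gr.
Thus h_min = 2r + (1+k)r/2 = r(2 + 1.4/2) = 1.05 × 2.7 ≈ 2.84 m.

h_min ≈ 2.84 m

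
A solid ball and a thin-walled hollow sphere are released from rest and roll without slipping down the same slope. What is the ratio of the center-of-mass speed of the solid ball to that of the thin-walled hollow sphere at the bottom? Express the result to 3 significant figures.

Each satisfies Mgh = ½(1+k)Mv² with k = I/(MR²), so v ∝ 1/√(1+k).
For the solid ball k = 0.4; for the thin-walled hollow sphere k = 2/3.
v₁/v₂ = √((1+k₂)/(1+k₁)) = √(1.667/1.4) ≈ 1.09.

v_ratio ≈ 1.09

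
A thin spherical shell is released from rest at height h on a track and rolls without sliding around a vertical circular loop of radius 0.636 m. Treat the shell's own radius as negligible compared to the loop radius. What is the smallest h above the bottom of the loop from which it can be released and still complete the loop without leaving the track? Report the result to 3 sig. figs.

For this body I = (2/3)MR², i.e. k = I/(MR²) = 2/3.
At the top of the loop, the minimum-contact condition is Mg = Mv_top²/r, so v_top² = gr.
With ω = v/R, the kinetic energy at speed v is ½(1+k)Mv² = (5/6)Mv².
Energy conservation from release (height h) to the top (height 2r): Mgh = Mg(2r) + (5/6)M·gr.
Thus h_min = 2r + (1+k)r/2 = r(2 + 1.667/2) = 0.636 × 2.833 ≈ 1.80 m.

h_min ≈ 1.80 m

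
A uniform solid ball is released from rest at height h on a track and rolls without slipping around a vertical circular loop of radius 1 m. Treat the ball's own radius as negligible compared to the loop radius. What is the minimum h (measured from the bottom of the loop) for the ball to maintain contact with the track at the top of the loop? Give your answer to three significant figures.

h_min ≈ 2.70 m

Here I = (2/5)MR², so the shape factor k = I/(MR²) = 0.4.
At the top of the loop, the minimum-contact condition is Mg = Mv_top²/r, so v_top² = gr.
With ω = v/R, the kinetic energy at speed v is ½(1+k)Mv² = (7/10)Mv².
Energy conservation from release (height h) to the top (height 2r): Mgh = Mg(2r) + (7/10)M·gr.
Thus h_min = 2r + (1+k)r/2 = r(2 + 1.4/2) = 1 × 2.7 ≈ 2.70 m.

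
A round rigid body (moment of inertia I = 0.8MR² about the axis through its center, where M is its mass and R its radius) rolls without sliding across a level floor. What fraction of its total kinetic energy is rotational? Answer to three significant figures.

fraction ≈ 0.444

The moment of inertia is 0.8MR², giving k ≡ I/(MR²) = 0.8.
With ω = v/R, KE_trans = ½Mv² and KE_rot = ½Iω² = ½kMv², so KE_total = ½(1+k)Mv².
The rotational fraction is therefore k/(1+k) = 0.8/1.8 ≈ 0.444.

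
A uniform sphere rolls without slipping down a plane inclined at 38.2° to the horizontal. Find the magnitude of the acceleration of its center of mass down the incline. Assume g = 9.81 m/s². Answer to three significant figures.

The moment of inertia is (2/5)MR², giving k ≡ I/(MR²) = 0.4.
Newton's second law down the slope: Mg sinθ − f = Ma. The torque equation fR = Iα (with α = a/R) gives f = kMa.
Eliminating f: Mg sinθ = (1+k)Ma, so a = g sinθ/(1+k) = 9.81 × sin38.2° / 1.4 ≈ 4.33 m/s².

a ≈ 4.33 m/s²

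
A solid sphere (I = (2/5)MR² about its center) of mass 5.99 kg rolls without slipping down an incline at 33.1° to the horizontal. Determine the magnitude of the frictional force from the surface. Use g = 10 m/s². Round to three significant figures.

f ≈ 9.35 N

Here I = (2/5)MR², so the shape factor k = I/(MR²) = 0.4.
Translational: Mg sinθ − f = Ma. Rotational about the CM: fR = Iα = kMRa, so f = kMa.
Combining, a = g sinθ/(1+k) and f = kMa = kMg sinθ/(1+k).
f = 0.4 × 5.99 × 10 × sin33.1° / 1.4 ≈ 9.35 N.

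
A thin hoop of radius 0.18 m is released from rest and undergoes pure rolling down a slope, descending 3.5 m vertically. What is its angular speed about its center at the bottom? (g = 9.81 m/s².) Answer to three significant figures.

The moment of inertia is MR², giving k ≡ I/(MR²) = 1.
The rolling condition ω = v/R makes the rotational term ½I(v/R)² = ½kMv², so KE_total = ½(1+k)Mv² = Mv².
Energy conservation Mgh = ½(1+k)Mv² gives v = √(2gh/(1+k)) = √(2 × 9.81 × 3.5 / 2) = 5.86 m/s.
Then ω = v/R = 5.86 / 0.18 ≈ 32.6 rad/s.

ω ≈ 32.6 rad/s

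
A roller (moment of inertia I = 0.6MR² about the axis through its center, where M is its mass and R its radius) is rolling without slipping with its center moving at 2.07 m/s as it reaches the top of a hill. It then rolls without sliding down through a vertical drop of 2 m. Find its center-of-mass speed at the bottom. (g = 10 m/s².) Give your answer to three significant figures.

v ≈ 5.41 m/s

For this body I = 0.6MR², i.e. k = I/(MR²) = 0.6.
Rolling without slipping gives ω = v/R, so the total kinetic energy is ½Mv² + ½Iω² = ½(1+k)Mv² = (4/5)Mv².
Energy conservation: (4/5)Mv₀² + Mgh = (4/5)Mv², so v² = v₀² + 2gh/(1+k).
v = √(2.07² + 2×10×2/1.6) = √29.28 ≈ 5.41 m/s.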